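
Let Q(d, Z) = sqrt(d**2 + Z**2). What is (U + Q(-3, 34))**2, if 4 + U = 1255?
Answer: (1251 + sqrt(1165))**2 ≈ 1.6516e+6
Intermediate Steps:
U = 1251 (U = -4 + 1255 = 1251)
Q(d, Z) = sqrt(Z**2 + d**2)
(U + Q(-3, 34))**2 = (1251 + sqrt(34**2 + (-3)**2))**2 = (1251 + sqrt(1156 + 9))**2 = (1251 + sqrt(1165))**2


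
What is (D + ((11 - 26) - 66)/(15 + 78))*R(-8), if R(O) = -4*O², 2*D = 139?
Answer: -544640/31 ≈ -17569.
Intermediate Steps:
D = 139/2 (D = (½)*139 = 139/2 ≈ 69.500)
(D + ((11 - 26) - 66)/(15 + 78))*R(-8) = (139/2 + ((11 - 26) - 66)/(15 + 78))*(-4*(-8)²) = (139/2 + (-15 - 66)/93)*(-4*64) = (139/2 - 81*1/93)*(-256) = (139/2 - 27/31)*(-256) = (4255/62)*(-256) = -544640/31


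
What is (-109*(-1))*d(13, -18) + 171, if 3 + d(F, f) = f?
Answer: -2118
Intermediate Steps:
d(F, f) = -3 + f
(-109*(-1))*d(13, -18) + 171 = (-109*(-1))*(-3 - 18) + 171 = 109*(-21) + 171 = -2289 + 171 = -2118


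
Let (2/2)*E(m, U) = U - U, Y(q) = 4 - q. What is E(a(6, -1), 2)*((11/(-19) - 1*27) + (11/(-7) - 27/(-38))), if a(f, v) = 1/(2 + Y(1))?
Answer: 0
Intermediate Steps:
a(f, v) = ⅕ (a(f, v) = 1/(2 + (4 - 1*1)) = 1/(2 + (4 - 1)) = 1/(2 + 3) = 1/5 = ⅕)
E(m, U) = 0 (E(m, U) = U - U = 0)
E(a(6, -1), 2)*((11/(-19) - 1*27) + (11/(-7) - 27/(-38))) = 0*((11/(-19) - 1*27) + (11/(-7) - 27/(-38))) = 0*((11*(-1/19) - 27) + (11*(-⅐) - 27*(-1/38))) = 0*((-11/19 - 27) + (-11/7 + 27/38)) = 0*(-524/19 - 229/266) = 0*(-7565/266) = 0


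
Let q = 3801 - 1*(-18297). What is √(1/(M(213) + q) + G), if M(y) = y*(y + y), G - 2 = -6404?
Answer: I*√20377506586839/56418 ≈ 80.012*I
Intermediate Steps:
G = -6402 (G = 2 - 6404 = -6402)
q = 22098 (q = 3801 + 18297 = 22098)
M(y) = 2*y² (M(y) = y*(2*y) = 2*y²)
√(1/(M(213) + q) + G) = √(1/(2*213² + 22098) - 6402) = √(1/(2*45369 + 22098) - 6402) = √(1/(90738 + 22098) - 6402) = √(1/112836 - 6402) = √(-722376071/112836) = I*√20377506586839/56418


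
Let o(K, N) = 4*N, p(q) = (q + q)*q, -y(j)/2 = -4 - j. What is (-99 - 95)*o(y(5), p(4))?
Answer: -24832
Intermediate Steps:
y(j) = 8 + 2*j (y(j) = -2*(-4 - j) = 8 + 2*j)
p(q) = 2*q² (p(q) = (2*q)*q = 2*q²)
(-99 - 95)*o(y(5), p(4)) = (-99 - 95)*(4*(2*4²)) = -776*2*16 = -776*32 = -194*128 = -24832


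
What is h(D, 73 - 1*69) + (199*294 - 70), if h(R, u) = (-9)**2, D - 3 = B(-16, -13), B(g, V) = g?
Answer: 58517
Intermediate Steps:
D = -13 (D = 3 - 16 = -13)
h(R, u) = 81
h(D, 73 - 1*69) + (199*294 - 70) = 81 + (199*294 - 70) = 81 + (58506 - 70) = 81 + 58436 = 58517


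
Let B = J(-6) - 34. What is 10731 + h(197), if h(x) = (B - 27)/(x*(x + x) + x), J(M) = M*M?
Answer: 167006548/15563 ≈ 10731.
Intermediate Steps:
J(M) = M**2
B = 2 (B = (-6)**2 - 34 = 36 - 34 = 2)
h(x) = -25/(x + 2*x**2) (h(x) = (2 - 27)/(x*(x + x) + x) = -25/(x*(2*x) + x) = -25/(2*x**2 + x) = -25/(x + 2*x**2))
10731 + h(197) = 10731 - 25/(197*(1 + 2*197)) = 10731 - 25*1/197/(1 + 394) = 10731 - 25*1/197/395 = 10731 - 25*1/197*1/395 = 10731 - 5/15563 = 167006548/15563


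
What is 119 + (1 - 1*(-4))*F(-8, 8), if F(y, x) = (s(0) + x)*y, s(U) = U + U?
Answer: -201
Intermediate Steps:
s(U) = 2*U
F(y, x) = x*y (F(y, x) = (2*0 + x)*y = (0 + x)*y = x*y)
119 + (1 - 1*(-4))*F(-8, 8) = 119 + (1 - 1*(-4))*(8*(-8)) = 119 + (1 + 4)*(-64) = 119 + 5*(-64) = 119 - 320 = -201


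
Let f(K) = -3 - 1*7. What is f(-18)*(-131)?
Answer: 1310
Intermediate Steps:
f(K) = -10 (f(K) = -3 - 7 = -10)
f(-18)*(-131) = -10*(-131) = 1310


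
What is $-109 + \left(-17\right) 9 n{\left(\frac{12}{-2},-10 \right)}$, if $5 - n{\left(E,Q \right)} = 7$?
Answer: $197$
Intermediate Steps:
$n{\left(E,Q \right)} = -2$ ($n{\left(E,Q \right)} = 5 - 7 = -2$)
$-109 + \left(-17\right) 9 n{\left(\frac{12}{-2},-10 \right)} = -109 + \left(-17\right) 9 \left(-2\right) = -109 - -306 = -109 + 306 = 197$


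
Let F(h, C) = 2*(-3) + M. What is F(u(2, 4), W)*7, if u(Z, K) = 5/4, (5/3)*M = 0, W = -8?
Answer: -42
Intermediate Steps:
M = 0 (M = (⅗)*0 = 0)
u(Z, K) = 5/4 (u(Z, K) = 5*(¼) = 5/4)
F(h, C) = -6 (F(h, C) = 2*(-3) + 0 = -6 + 0 = -6)
F(u(2, 4), W)*7 = -6*7 = -42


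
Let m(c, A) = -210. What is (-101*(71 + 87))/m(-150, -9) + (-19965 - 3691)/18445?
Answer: 826793/11067 ≈ 74.708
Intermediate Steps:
(-101*(71 + 87))/m(-150, -9) + (-19965 - 3691)/18445 = -101*(71 + 87)/(-210) + (-19965 - 3691)/18445 = -101*158*(-1/210) - 23656*1/18445 = -15958*(-1/210) - 23656/18445 = 7979/105 - 23656/18445 = 826793/11067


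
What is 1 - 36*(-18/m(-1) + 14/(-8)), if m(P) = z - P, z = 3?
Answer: 226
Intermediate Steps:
m(P) = 3 - P
1 - 36*(-18/m(-1) + 14/(-8)) = 1 - 36*(-18/(3 - 1*(-1)) + 14/(-8)) = 1 - 36*(-18/(3 + 1) + 14*(-1/8)) = 1 - 36*(-18/4 - 7/4) = 1 - 36*(-18*1/4 - 7/4) = 1 - 36*(-9/2 - 7/4) = 1 - 36*(-25/4) = 1 + 225 = 226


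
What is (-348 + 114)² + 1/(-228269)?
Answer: 12499097363/228269 ≈ 54756.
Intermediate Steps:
(-348 + 114)² + 1/(-228269) = (-234)² - 1/228269 = 54756 - 1/228269 = 12499097363/228269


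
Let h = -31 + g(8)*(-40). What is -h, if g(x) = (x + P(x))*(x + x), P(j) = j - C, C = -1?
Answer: 10911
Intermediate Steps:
P(j) = 1 + j (P(j) = j - 1*(-1) = j + 1 = 1 + j)
g(x) = 2*x*(1 + 2*x) (g(x) = (x + (1 + x))*(x + x) = (1 + 2*x)*(2*x) = 2*x*(1 + 2*x))
h = -10911 (h = -31 + (2*8*(1 + 2*8))*(-40) = -31 + (2*8*(1 + 16))*(-40) = -31 + (2*8*17)*(-40) = -31 + 272*(-40) = -31 - 10880 = -10911)
-h = -1*(-10911) = 10911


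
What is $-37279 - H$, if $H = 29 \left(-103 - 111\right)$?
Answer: $-31073$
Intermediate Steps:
$H = -6206$ ($H = 29 \left(-214\right) = -6206$)
$-37279 - H = -37279 - -6206 = -37279 + 6206 = -31073$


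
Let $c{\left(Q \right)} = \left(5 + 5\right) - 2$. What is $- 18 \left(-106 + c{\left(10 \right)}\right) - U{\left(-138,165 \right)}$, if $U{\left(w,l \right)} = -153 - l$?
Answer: $2082$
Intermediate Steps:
$c{\left(Q \right)} = 8$ ($c{\left(Q \right)} = 10 - 2 = 8$)
$- 18 \left(-106 + c{\left(10 \right)}\right) - U{\left(-138,165 \right)} = - 18 \left(-106 + 8\right) - \left(-153 - 165\right) = \left(-18\right) \left(-98\right) - \left(-153 - 165\right) = 1764 - -318 = 1764 + 318 = 2082$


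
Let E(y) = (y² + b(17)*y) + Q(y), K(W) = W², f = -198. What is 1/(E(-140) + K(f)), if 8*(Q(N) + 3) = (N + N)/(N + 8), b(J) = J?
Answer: 132/7447607 ≈ 1.7724e-5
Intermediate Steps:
Q(N) = -3 + N/(4*(8 + N)) (Q(N) = -3 + ((N + N)/(N + 8))/8 = -3 + ((2*N)/(8 + N))/8 = -3 + (2*N/(8 + N))/8 = -3 + N/(4*(8 + N)))
E(y) = y² + 17*y + (-96 - 11*y)/(4*(8 + y)) (E(y) = (y² + 17*y) + (-96 - 11*y)/(4*(8 + y)) = y² + 17*y + (-96 - 11*y)/(4*(8 + y)))
1/(E(-140) + K(f)) = 1/((-24 - 11/4*(-140) - 140*(8 - 140)*(17 - 140))/(8 - 140) + (-198)²) = 1/((-24 + 385 - 140*(-132)*(-123))/(-132) + 39204) = 1/(-(-24 + 385 - 2273040)/132 + 39204) = 1/(-1/132*(-2272679) + 39204) = 1/(2272679/132 + 39204) = 1/(7447607/132) = 132/7447607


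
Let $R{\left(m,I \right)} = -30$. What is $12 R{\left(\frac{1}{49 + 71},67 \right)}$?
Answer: $-360$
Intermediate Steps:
$12 R{\left(\frac{1}{49 + 71},67 \right)} = 12 \left(-30\right) = -360$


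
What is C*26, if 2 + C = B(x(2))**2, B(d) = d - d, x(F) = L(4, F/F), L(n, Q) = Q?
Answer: -52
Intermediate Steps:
x(F) = 1 (x(F) = F/F = 1)
B(d) = 0
C = -2 (C = -2 + 0**2 = -2 + 0 = -2)
C*26 = -2*26 = -52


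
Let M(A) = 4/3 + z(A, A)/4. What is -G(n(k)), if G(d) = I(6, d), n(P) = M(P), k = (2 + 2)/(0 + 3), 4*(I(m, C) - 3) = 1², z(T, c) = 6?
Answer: -13/4 ≈ -3.2500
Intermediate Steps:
I(m, C) = 13/4 (I(m, C) = 3 + (¼)*1² = 3 + (¼)*1 = 3 + ¼ = 13/4)
k = 4/3 ≈ 1.3333
M(A) = 17/6 (M(A) = 4/3 + 6/4 = 4*(⅓) + 6*(¼) = 4/3 + 3/2 = 17/6)
n(P) = 17/6
G(d) = 13/4
-G(n(k)) = -1*13/4 = -13/4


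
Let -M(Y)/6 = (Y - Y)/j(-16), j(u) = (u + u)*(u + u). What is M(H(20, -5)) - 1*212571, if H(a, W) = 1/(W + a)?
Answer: -212571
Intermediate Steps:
j(u) = 4*u**2 (j(u) = (2*u)*(2*u) = 4*u**2)
M(Y) = 0 (M(Y) = -6*(Y - Y)/(4*(-16)**2) = -0/(4*256) = -0/1024 = -6*0 = 0)
M(H(20, -5)) - 1*212571 = 0 - 1*212571 = 0 - 212571 = -212571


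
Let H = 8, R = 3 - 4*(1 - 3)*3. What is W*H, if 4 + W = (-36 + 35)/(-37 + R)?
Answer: -156/5 ≈ -31.200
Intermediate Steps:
R = 27 (R = 3 - (-8)*3 = 3 - 4*(-6) = 3 + 24 = 27)
W = -39/10 (W = -4 + (-36 + 35)/(-37 + 27) = -4 - 1/(-10) = -4 - 1*(-1/10) = -4 + 1/10 = -39/10 ≈ -3.9000)
W*H = -39/10*8 = -156/5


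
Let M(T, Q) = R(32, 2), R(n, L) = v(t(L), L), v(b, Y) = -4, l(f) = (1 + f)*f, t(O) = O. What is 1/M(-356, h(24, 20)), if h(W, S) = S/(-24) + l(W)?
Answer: -1/4 ≈ -0.25000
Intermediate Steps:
l(f) = f*(1 + f)
h(W, S) = -S/24 + W*(1 + W) (h(W, S) = S/(-24) + W*(1 + W) = -S/24 + W*(1 + W))
R(n, L) = -4
M(T, Q) = -4
1/M(-356, h(24, 20)) = 1/(-4) = -1/4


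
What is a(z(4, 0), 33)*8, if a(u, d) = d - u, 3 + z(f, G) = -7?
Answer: 344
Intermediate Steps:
z(f, G) = -10 (z(f, G) = -3 - 7 = -10)
a(z(4, 0), 33)*8 = (33 - 1*(-10))*8 = (33 + 10)*8 = 43*8 = 344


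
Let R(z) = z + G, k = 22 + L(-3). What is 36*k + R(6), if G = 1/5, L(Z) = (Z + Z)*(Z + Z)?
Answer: 10471/5 ≈ 2094.2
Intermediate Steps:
L(Z) = 4*Z² (L(Z) = (2*Z)*(2*Z) = 4*Z²)
G = ⅕ ≈ 0.20000
k = 58 (k = 22 + 4*(-3)² = 22 + 4*9 = 22 + 36 = 58)
R(z) = ⅕ + z (R(z) = z + ⅕ = ⅕ + z)
36*k + R(6) = 36*58 + (⅕ + 6) = 2088 + 31/5 = 10471/5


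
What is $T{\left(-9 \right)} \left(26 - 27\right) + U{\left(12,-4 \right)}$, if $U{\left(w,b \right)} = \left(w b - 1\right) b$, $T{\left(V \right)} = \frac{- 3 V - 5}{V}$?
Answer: $\frac{1786}{9} \approx 198.44$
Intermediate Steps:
$T{\left(V \right)} = \frac{-5 - 3 V}{V}$
$U{\left(w,b \right)} = b \left(-1 + b w\right)$ ($U{\left(w,b \right)} = \left(b w - 1\right) b = \left(-1 + b w\right) b = b \left(-1 + b w\right)$)
$T{\left(-9 \right)} \left(26 - 27\right) + U{\left(12,-4 \right)} = \left(-3 - \frac{5}{-9}\right) \left(26 - 27\right) - 4 \left(-1 - 48\right) = \left(-3 - - \frac{5}{9}\right) \left(-1\right) - 4 \left(-1 - 48\right) = \left(-3 + \frac{5}{9}\right) \left(-1\right) - -196 = \left(- \frac{22}{9}\right) \left(-1\right) + 196 = \frac{22}{9} + 196 = \frac{1786}{9}$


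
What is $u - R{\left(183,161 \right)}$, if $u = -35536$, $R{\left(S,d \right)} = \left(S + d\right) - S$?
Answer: $-35697$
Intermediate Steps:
$R{\left(S,d \right)} = d$
$u - R{\left(183,161 \right)} = -35536 - 161 = -35697$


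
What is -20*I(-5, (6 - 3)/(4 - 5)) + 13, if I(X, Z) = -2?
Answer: 53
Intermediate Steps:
-20*I(-5, (6 - 3)/(4 - 5)) + 13 = -20*(-2) + 13 = 40 + 13 = 53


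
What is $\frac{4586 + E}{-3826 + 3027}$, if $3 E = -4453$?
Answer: $- \frac{9305}{2397} \approx -3.8819$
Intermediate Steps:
$E = - \frac{4453}{3}$ ($E = \frac{1}{3} \left(-4453\right) = - \frac{4453}{3} \approx -1484.3$)
$\frac{4586 + E}{-3826 + 3027} = \frac{4586 - \frac{4453}{3}}{-3826 + 3027} = \frac{9305}{3 \left(-799\right)} = \frac{9305}{3} \left(- \frac{1}{799}\right) = - \frac{9305}{2397}$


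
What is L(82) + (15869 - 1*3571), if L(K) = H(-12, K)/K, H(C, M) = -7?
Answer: 1008429/82 ≈ 12298.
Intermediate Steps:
L(K) = -7/K
L(82) + (15869 - 1*3571) = -7/82 + (15869 - 1*3571) = -7*1/82 + (15869 - 3571) = -7/82 + 12298 = 1008429/82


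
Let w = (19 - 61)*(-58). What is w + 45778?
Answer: 48214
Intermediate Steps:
w = 2436 (w = -42*(-58) = 2436)
w + 45778 = 2436 + 45778 = 48214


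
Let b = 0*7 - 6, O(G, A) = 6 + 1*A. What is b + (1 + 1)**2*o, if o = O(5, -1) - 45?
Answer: -166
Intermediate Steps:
O(G, A) = 6 + A
b = -6 (b = 0 - 6 = -6)
o = -40 (o = (6 - 1) - 45 = 5 - 45 = -40)
b + (1 + 1)**2*o = -6 + (1 + 1)**2*(-40) = -6 + 2**2*(-40) = -6 + 4*(-40) = -6 - 160 = -166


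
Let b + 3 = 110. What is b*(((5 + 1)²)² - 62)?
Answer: 132038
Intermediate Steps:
b = 107 (b = -3 + 110 = 107)
b*(((5 + 1)²)² - 62) = 107*(((5 + 1)²)² - 62) = 107*((6²)² - 62) = 107*(36² - 62) = 107*(1296 - 62) = 107*1234 = 132038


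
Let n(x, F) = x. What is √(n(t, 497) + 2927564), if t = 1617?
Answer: √2929181 ≈ 1711.5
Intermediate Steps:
√(n(t, 497) + 2927564) = √(1617 + 2927564) = √2929181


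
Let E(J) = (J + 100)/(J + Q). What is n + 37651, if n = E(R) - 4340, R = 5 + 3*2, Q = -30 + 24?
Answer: 166666/5 ≈ 33333.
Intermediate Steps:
Q = -6
R = 11 (R = 5 + 6 = 11)
E(J) = (100 + J)/(-6 + J) (E(J) = (J + 100)/(J - 6) = (100 + J)/(-6 + J))
n = -21589/5 (n = (100 + 11)/(-6 + 11) - 4340 = 111/5 - 4340 = -21589/5 ≈ -4317.8)
n + 37651 = -21589/5 + 37651 = 166666/5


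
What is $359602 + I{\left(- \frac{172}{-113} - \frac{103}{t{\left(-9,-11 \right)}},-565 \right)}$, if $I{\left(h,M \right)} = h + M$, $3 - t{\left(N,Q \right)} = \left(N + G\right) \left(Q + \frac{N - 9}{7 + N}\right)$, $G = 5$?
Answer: $\frac{202868404}{565} \approx 3.5906 \cdot 10^{5}$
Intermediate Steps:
$t{\left(N,Q \right)} = 3 - \left(5 + N\right) \left(Q + \frac{-9 + N}{7 + N}\right)$ ($t{\left(N,Q \right)} = 3 - \left(N + 5\right) \left(Q + \frac{N - 9}{7 + N}\right) = 3 - \left(5 + N\right) \left(Q + \frac{-9 + N}{7 + N}\right)$)
$I{\left(h,M \right)} = M + h$
$359602 + I{\left(- \frac{172}{-113} - \frac{103}{t{\left(-9,-11 \right)}},-565 \right)} = 359602 - \left(\frac{63673}{113} + \frac{103 \left(7 - 9\right)}{66 - \left(-9\right)^{2} - -385 + 7 \left(-9\right) - - 11 \left(-9\right)^{2} - \left(-108\right) \left(-11\right)}\right) = 359602 - \left(\frac{63673}{113} + 103 \left(- \frac{2}{66 - 81 + 385 - 63 - \left(-11\right) 81 - 1188}\right)\right) = 359602 - \left(\frac{63673}{113} + 103 \left(- \frac{2}{66 - 81 + 385 - 63 + 891 - 1188}\right)\right) = 359602 - \left(\frac{63673}{113} - \frac{103}{5}\right) = 359602 + \left(-565 + \left(\frac{172}{113} - - \frac{103}{5}\right)\right) = 359602 + \left(-565 + \left(\frac{172}{113} + \frac{103}{5}\right)\right) = 359602 + \left(-565 + \frac{12499}{565}\right) = 359602 - \frac{306726}{565} = \frac{202868404}{565}$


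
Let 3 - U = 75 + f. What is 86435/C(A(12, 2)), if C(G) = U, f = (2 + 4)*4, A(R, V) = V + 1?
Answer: -86435/96 ≈ -900.36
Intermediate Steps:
A(R, V) = 1 + V
f = 24 (f = 6*4 = 24)
U = -96 (U = 3 - (75 + 24) = 3 - 1*99 = 3 - 99 = -96)
C(G) = -96
86435/C(A(12, 2)) = 86435/(-96) = 86435*(-1/96) = -86435/96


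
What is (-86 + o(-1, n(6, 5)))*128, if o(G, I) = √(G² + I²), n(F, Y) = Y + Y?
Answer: -11008 + 128*√101 ≈ -9721.6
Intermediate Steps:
n(F, Y) = 2*Y
(-86 + o(-1, n(6, 5)))*128 = (-86 + √((-1)² + (2*5)²))*128 = (-86 + √(1 + 10²))*128 = (-86 + √(1 + 100))*128 = (-86 + √101)*128 = -11008 + 128*√101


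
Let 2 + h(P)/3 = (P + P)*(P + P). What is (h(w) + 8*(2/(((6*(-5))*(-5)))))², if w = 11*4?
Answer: 3034417673764/5625 ≈ 5.3945e+8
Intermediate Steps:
w = 44
h(P) = -6 + 12*P² (h(P) = -6 + 3*((P + P)*(P + P)) = -6 + 3*((2*P)*(2*P)) = -6 + 3*(4*P²) = -6 + 12*P²)
(h(w) + 8*(2/(((6*(-5))*(-5)))))² = ((-6 + 12*44²) + 8*(2/(((6*(-5))*(-5)))))² = ((-6 + 12*1936) + 8*(2/((-30*(-5)))))² = ((-6 + 23232) + 8*(2/150))² = (23226 + 8*(2*(1/150)))² = (23226 + 8*(1/75))² = (23226 + 8/75)² = (1741958/75)² = 3034417673764/5625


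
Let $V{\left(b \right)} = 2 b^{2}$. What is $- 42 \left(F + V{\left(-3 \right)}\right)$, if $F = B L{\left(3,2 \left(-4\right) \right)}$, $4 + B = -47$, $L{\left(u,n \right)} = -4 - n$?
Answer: $7812$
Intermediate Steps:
$B = -51$ ($B = -4 - 47 = -51$)
$F = -204$ ($F = - 51 \left(-4 - 2 \left(-4\right)\right) = - 51 \left(-4 - -8\right) = - 51 \left(-4 + 8\right) = \left(-51\right) 4 = -204$)
$- 42 \left(F + V{\left(-3 \right)}\right) = - 42 \left(-204 + 2 \left(-3\right)^{2}\right) = - 42 \left(-204 + 2 \cdot 9\right) = - 42 \left(-204 + 18\right) = \left(-42\right) \left(-186\right) = 7812$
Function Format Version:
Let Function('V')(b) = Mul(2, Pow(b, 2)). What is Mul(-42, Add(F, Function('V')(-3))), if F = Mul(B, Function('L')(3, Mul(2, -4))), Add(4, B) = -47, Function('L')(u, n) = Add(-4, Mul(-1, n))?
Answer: 7812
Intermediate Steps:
B = -51 (B = Add(-4, -47) = -51)
F = -204 (F = Mul(-51, Add(-4, Mul(-1, Mul(2, -4)))) = Mul(-51, Add(-4, Mul(-1, -8))) = Mul(-51, Add(-4, 8)) = Mul(-51, 4) = -204)
Mul(-42, Add(F, Function('V')(-3))) = Mul(-42, Add(-204, Mul(2, Pow(-3, 2)))) = Mul(-42, Add(-204, Mul(2, 9))) = Mul(-42, Add(-204, 18)) = Mul(-42, -186) = 7812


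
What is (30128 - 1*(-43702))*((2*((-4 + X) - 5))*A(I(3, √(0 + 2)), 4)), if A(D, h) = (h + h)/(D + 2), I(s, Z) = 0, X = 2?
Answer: -4134480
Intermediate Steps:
A(D, h) = 2*h/(2 + D) (A(D, h) = (2*h)/(2 + D) = 2*h/(2 + D))
(30128 - 1*(-43702))*((2*((-4 + X) - 5))*A(I(3, √(0 + 2)), 4)) = (30128 - 1*(-43702))*((2*((-4 + 2) - 5))*(2*4/(2 + 0))) = (30128 + 43702)*((2*(-2 - 5))*(2*4/2)) = 73830*((2*(-7))*(2*4*(½))) = 73830*(-14*4) = 73830*(-56) = -4134480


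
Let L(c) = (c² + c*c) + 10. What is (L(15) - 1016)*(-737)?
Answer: 409772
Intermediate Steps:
L(c) = 10 + 2*c² (L(c) = (c² + c²) + 10 = 2*c² + 10 = 10 + 2*c²)
(L(15) - 1016)*(-737) = ((10 + 2*15²) - 1016)*(-737) = ((10 + 2*225) - 1016)*(-737) = ((10 + 450) - 1016)*(-737) = (460 - 1016)*(-737) = -556*(-737) = 409772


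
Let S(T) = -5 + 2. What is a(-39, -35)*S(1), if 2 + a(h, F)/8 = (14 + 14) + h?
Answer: 312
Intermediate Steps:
a(h, F) = 208 + 8*h (a(h, F) = -16 + 8*((14 + 14) + h) = -16 + 8*(28 + h) = -16 + (224 + 8*h) = 208 + 8*h)
S(T) = -3
a(-39, -35)*S(1) = (208 + 8*(-39))*(-3) = (208 - 312)*(-3) = -104*(-3) = 312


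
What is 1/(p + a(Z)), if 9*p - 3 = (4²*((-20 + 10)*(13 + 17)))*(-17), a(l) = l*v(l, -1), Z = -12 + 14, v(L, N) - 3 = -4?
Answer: 1/9065 ≈ 0.00011031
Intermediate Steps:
v(L, N) = -1 (v(L, N) = 3 - 4 = -1)
Z = 2
a(l) = -l (a(l) = l*(-1) = -l)
p = 9067 (p = ⅓ + ((4²*((-20 + 10)*(13 + 17)))*(-17))/9 = ⅓ + ((16*(-10*30))*(-17))/9 = ⅓ + ((16*(-300))*(-17))/9 = ⅓ + (-4800*(-17))/9 = ⅓ + (⅑)*81600 = ⅓ + 27200/3 = 9067)
1/(p + a(Z)) = 1/(9067 - 1*2) = 1/(9067 - 2) = 1/9065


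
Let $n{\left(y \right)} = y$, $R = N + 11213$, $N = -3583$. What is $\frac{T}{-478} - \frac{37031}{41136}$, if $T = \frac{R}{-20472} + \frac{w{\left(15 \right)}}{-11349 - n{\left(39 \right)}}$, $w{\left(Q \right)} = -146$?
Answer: $- \frac{98060103655}{109021547856} \approx -0.89946$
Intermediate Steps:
$R = 7630$ ($R = -3583 + 11213 = 7630$)
$T = - \frac{15963}{44356}$ ($T = \frac{7630}{-20472} - \frac{146}{-11349 - 39} = 7630 \left(- \frac{1}{20472}\right) - \frac{146}{-11349 - 39} = - \frac{3815}{10236} - \frac{146}{-11388} = - \frac{3815}{10236} - - \frac{1}{78} = - \frac{3815}{10236} + \frac{1}{78} = - \frac{15963}{44356} \approx -0.35988$)
$\frac{T}{-478} - \frac{37031}{41136} = - \frac{15963}{44356 \left(-478\right)} - \frac{37031}{41136} = \left(- \frac{15963}{44356}\right) \left(- \frac{1}{478}\right) - \frac{37031}{41136} = \frac{15963}{21202168} - \frac{37031}{41136} = - \frac{98060103655}{109021547856}$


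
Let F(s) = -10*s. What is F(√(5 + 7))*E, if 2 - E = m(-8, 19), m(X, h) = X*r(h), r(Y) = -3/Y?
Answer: -280*√3/19 ≈ -25.525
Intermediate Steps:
m(X, h) = -3*X/h (m(X, h) = X*(-3/h) = -3*X/h)
F(s) = -10*s
E = 14/19 (E = 2 - (-3)*(-8)/19 = 2 - 1*24/19 = 2 - 24/19 = 14/19 ≈ 0.73684)
F(√(5 + 7))*E = -10*√(5 + 7)*(14/19) = -20*√3*(14/19) = -280*√3/19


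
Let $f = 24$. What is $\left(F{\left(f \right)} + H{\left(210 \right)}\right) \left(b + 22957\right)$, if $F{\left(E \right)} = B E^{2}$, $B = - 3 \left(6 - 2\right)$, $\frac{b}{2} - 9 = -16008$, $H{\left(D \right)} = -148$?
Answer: $63829460$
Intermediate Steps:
$b = -31998$ ($b = 18 + 2 \left(-16008\right) = 18 - 32016 = -31998$)
$B = -12$ ($B = \left(-3\right) 4 = -12$)
$F{\left(E \right)} = - 12 E^{2}$
$\left(F{\left(f \right)} + H{\left(210 \right)}\right) \left(b + 22957\right) = \left(- 12 \cdot 24^{2} - 148\right) \left(-31998 + 22957\right) = \left(\left(-12\right) 576 - 148\right) \left(-9041\right) = \left(-6912 - 148\right) \left(-9041\right) = \left(-7060\right) \left(-9041\right) = 63829460$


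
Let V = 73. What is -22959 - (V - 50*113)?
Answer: -17382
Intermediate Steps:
-22959 - (V - 50*113) = -22959 - (73 - 50*113) = -22959 - (73 - 5650) = -22959 - 1*(-5577) = -22959 + 5577 = -17382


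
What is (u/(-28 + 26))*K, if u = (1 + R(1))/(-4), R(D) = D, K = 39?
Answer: 39/4 ≈ 9.7500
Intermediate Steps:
u = -½ (u = (1 + 1)/(-4) = -¼*2 = -½ ≈ -0.50000)
(u/(-28 + 26))*K = -1/(2*(-28 + 26))*39 = -½/(-2)*39 = -½*(-½)*39 = (¼)*39 = 39/4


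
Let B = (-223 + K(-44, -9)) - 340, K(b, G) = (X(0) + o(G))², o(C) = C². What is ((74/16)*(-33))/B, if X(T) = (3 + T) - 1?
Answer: -1221/50608 ≈ -0.024127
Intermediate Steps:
X(T) = 2 + T
K(b, G) = (2 + G²)² (K(b, G) = ((2 + 0) + G²)² = (2 + G²)²)
B = 6326 (B = (-223 + (2 + (-9)²)²) - 340 = (-223 + (2 + 81)²) - 340 = (-223 + 83²) - 340 = (-223 + 6889) - 340 = 6666 - 340 = 6326)
((74/16)*(-33))/B = ((74/16)*(-33))/6326 = ((74*(1/16))*(-33))*(1/6326) = ((37/8)*(-33))*(1/6326) = -1221/8*1/6326 = -1221/50608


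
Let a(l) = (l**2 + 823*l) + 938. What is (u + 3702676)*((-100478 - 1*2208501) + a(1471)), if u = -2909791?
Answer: 845558729205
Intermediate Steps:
a(l) = 938 + l**2 + 823*l
(u + 3702676)*((-100478 - 1*2208501) + a(1471)) = (-2909791 + 3702676)*((-100478 - 1*2208501) + (938 + 1471**2 + 823*1471)) = 792885*((-100478 - 2208501) + (938 + 2163841 + 1210633)) = 792885*(-2308979 + 3375412) = 792885*1066433 = 845558729205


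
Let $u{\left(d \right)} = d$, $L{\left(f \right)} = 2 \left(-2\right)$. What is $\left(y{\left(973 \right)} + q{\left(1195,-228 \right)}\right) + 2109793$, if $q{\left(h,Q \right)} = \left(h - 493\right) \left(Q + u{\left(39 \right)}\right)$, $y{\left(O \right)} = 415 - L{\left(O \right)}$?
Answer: $1977534$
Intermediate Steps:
$L{\left(f \right)} = -4$
$y{\left(O \right)} = 419$ ($y{\left(O \right)} = 415 - -4 = 415 + 4 = 419$)
$q{\left(h,Q \right)} = \left(-493 + h\right) \left(39 + Q\right)$ ($q{\left(h,Q \right)} = \left(h - 493\right) \left(Q + 39\right) = \left(-493 + h\right) \left(39 + Q\right)$)
$\left(y{\left(973 \right)} + q{\left(1195,-228 \right)}\right) + 2109793 = \left(419 - 132678\right) + 2109793 = -132259 + 2109793 = 1977534$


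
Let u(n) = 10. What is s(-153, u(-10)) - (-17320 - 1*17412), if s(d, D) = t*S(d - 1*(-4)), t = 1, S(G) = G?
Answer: 34583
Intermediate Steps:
s(d, D) = 4 + d (s(d, D) = 1*(d - 1*(-4)) = 1*(d + 4) = 1*(4 + d) = 4 + d)
s(-153, u(-10)) - (-17320 - 1*17412) = (4 - 153) - (-17320 - 1*17412) = -149 - (-17320 - 17412) = -149 - 1*(-34732) = -149 + 34732 = 34583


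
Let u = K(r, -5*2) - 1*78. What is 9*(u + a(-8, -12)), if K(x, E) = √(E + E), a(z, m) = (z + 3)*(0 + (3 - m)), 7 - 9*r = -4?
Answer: -1377 + 18*I*√5 ≈ -1377.0 + 40.249*I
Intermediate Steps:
r = 11/9 (r = 7/9 - ⅑*(-4) = 7/9 + 4/9 = 11/9 ≈ 1.2222)
a(z, m) = (3 + z)*(3 - m)
K(x, E) = √2*√E (K(x, E) = √(2*E) = √2*√E)
u = -78 + 2*I*√5 (u = √2*√(-5*2) - 1*78 = √2*√(-10) - 78 = √2*(I*√10) - 78 = 2*I*√5 - 78 = -78 + 2*I*√5 ≈ -78.0 + 4.4721*I)
9*(u + a(-8, -12)) = 9*((-78 + 2*I*√5) + (9 - 3*(-12) + 3*(-8) - 1*(-12)*(-8))) = 9*((-78 + 2*I*√5) + (9 + 36 - 24 - 96)) = 9*((-78 + 2*I*√5) - 75) = 9*(-153 + 2*I*√5) = -1377 + 18*I*√5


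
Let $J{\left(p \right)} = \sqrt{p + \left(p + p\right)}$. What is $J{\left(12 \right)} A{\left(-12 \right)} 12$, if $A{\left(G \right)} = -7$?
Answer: $-504$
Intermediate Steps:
$J{\left(p \right)} = \sqrt{3} \sqrt{p}$ ($J{\left(p \right)} = \sqrt{p + 2 p} = \sqrt{3 p} = \sqrt{3} \sqrt{p}$)
$J{\left(12 \right)} A{\left(-12 \right)} 12 = \sqrt{3} \sqrt{12} \left(-7\right) 12 = \sqrt{3} \cdot 2 \sqrt{3} \left(-7\right) 12 = 6 \left(-7\right) 12 = \left(-42\right) 12 = -504$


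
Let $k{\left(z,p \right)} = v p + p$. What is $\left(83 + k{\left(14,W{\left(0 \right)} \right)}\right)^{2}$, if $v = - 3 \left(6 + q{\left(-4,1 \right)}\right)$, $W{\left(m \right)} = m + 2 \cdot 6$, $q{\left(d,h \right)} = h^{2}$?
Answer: $24649$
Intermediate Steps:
$W{\left(m \right)} = 12 + m$ ($W{\left(m \right)} = m + 12 = 12 + m$)
$v = -21$ ($v = - 3 \left(6 + 1^{2}\right) = - 3 \left(6 + 1\right) = \left(-3\right) 7 = -21$)
$k{\left(z,p \right)} = - 20 p$ ($k{\left(z,p \right)} = - 21 p + p = - 20 p$)
$\left(83 + k{\left(14,W{\left(0 \right)} \right)}\right)^{2} = \left(83 - 20 \left(12 + 0\right)\right)^{2} = \left(83 - 240\right)^{2} = \left(-157\right)^{2} = 24649$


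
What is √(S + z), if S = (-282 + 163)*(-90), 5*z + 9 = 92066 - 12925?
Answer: √663410/5 ≈ 162.90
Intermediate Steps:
z = 79132/5 (z = -9/5 + (92066 - 12925)/5 = -9/5 + (⅕)*79141 = -9/5 + 79141/5 = 79132/5 ≈ 15826.)
S = 10710 (S = -119*(-90) = 10710)
√(S + z) = √(10710 + 79132/5) = √(132682/5) = √663410/5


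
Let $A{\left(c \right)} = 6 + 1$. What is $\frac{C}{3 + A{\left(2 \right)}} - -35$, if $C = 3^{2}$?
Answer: $\frac{359}{10} \approx 35.9$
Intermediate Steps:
$A{\left(c \right)} = 7$
$C = 9$
$\frac{C}{3 + A{\left(2 \right)}} - -35 = \frac{1}{3 + 7} \cdot 9 - -35 = \frac{1}{10} \cdot 9 + 35 = \frac{9}{10} + 35 = \frac{359}{10}$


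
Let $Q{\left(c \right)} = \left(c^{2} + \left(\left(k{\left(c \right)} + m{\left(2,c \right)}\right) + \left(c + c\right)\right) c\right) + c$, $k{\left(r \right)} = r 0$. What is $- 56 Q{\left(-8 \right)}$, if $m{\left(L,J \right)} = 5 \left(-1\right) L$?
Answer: $-14784$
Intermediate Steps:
$m{\left(L,J \right)} = - 5 L$
$k{\left(r \right)} = 0$
$Q{\left(c \right)} = c + c^{2} + c \left(-10 + 2 c\right)$ ($Q{\left(c \right)} = \left(c^{2} + \left(\left(0 - 10\right) + \left(c + c\right)\right) c\right) + c = \left(c^{2} + \left(\left(0 - 10\right) + 2 c\right) c\right) + c = \left(c^{2} + \left(-10 + 2 c\right) c\right) + c = \left(c^{2} + c \left(-10 + 2 c\right)\right) + c = c + c^{2} + c \left(-10 + 2 c\right)$)
$- 56 Q{\left(-8 \right)} = - 56 \cdot 3 \left(-8\right) \left(-3 - 8\right) = - 56 \cdot 3 \left(-8\right) \left(-11\right) = \left(-56\right) 264 = -14784$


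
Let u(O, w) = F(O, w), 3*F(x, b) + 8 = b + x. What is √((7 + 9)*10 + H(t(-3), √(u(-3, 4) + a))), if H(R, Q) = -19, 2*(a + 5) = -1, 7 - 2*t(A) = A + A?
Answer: √141 ≈ 11.874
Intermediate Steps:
t(A) = 7/2 - A (t(A) = 7/2 - (A + A)/2 = 7/2 - A)
F(x, b) = -8/3 + b/3 + x/3 (F(x, b) = -8/3 + (b + x)/3 = -8/3 + (b/3 + x/3) = -8/3 + b/3 + x/3)
a = -11/2 (a = -5 + (½)*(-1) = -5 - ½ = -11/2 ≈ -5.5000)
u(O, w) = -8/3 + O/3 + w/3 (u(O, w) = -8/3 + w/3 + O/3 = -8/3 + O/3 + w/3)
√((7 + 9)*10 + H(t(-3), √(u(-3, 4) + a))) = √((7 + 9)*10 - 19) = √(16*10 - 19) = √(160 - 19) = √141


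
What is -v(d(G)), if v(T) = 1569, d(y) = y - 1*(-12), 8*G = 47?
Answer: -1569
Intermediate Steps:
G = 47/8 (G = (⅛)*47 = 47/8 ≈ 5.8750)
d(y) = 12 + y (d(y) = y + 12 = 12 + y)
-v(d(G)) = -1*1569 = -1569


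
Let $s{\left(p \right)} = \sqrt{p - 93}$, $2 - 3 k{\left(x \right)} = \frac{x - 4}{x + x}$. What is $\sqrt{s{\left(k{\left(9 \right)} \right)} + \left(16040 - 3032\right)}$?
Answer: $\frac{\sqrt{468288 + 2 i \sqrt{29946}}}{6} \approx 114.05 + 0.042147 i$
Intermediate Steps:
$k{\left(x \right)} = \frac{2}{3} - \frac{-4 + x}{6 x}$ ($k{\left(x \right)} = \frac{2}{3} - \frac{\left(x - 4\right) \frac{1}{x + x}}{3} = \frac{2}{3} - \frac{\left(-4 + x\right) \frac{1}{2 x}}{3} = \frac{2}{3} - \frac{\frac{1}{2} \frac{1}{x} \left(-4 + x\right)}{3} = \frac{2}{3} - \frac{-4 + x}{6 x}$)
$s{\left(p \right)} = \sqrt{-93 + p}$
$\sqrt{s{\left(k{\left(9 \right)} \right)} + \left(16040 - 3032\right)} = \sqrt{\sqrt{-93 + \frac{4 + 3 \cdot 9}{6 \cdot 9}} + \left(16040 - 3032\right)} = \sqrt{\sqrt{-93 + \frac{1}{6} \cdot \frac{1}{9} \left(4 + 27\right)} + \left(16040 - 3032\right)} = \sqrt{\sqrt{-93 + \frac{1}{6} \cdot \frac{1}{9} \cdot 31} + 13008} = \sqrt{\sqrt{-93 + \frac{31}{54}} + 13008} = \sqrt{\sqrt{- \frac{4991}{54}} + 13008} = \sqrt{\frac{i \sqrt{29946}}{18} + 13008} = \sqrt{13008 + \frac{i \sqrt{29946}}{18}}$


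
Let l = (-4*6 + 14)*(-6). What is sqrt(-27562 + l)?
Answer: I*sqrt(27502) ≈ 165.84*I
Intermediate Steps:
l = 60 (l = (-24 + 14)*(-6) = -10*(-6) = 60)
sqrt(-27562 + l) = sqrt(-27562 + 60) = sqrt(-27502) = I*sqrt(27502)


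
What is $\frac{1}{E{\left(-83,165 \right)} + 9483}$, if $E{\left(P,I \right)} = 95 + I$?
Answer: $\frac{1}{9743} \approx 0.00010264$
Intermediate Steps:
$\frac{1}{E{\left(-83,165 \right)} + 9483} = \frac{1}{\left(95 + 165\right) + 9483} = \frac{1}{260 + 9483} = \frac{1}{9743}$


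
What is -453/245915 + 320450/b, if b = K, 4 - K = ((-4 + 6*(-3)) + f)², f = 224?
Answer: -92731699/11803920 ≈ -7.8560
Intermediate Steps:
K = -40800 (K = 4 - ((-4 + 6*(-3)) + 224)² = 4 - ((-4 - 18) + 224)² = 4 - (-22 + 224)² = 4 - 1*202² = 4 - 1*40804 = 4 - 40804 = -40800)
b = -40800
-453/245915 + 320450/b = -453/245915 + 320450/(-40800) = -453*1/245915 + 320450*(-1/40800) = -453/245915 - 377/48 = -92731699/11803920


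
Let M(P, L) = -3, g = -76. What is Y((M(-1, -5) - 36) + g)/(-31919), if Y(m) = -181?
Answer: 181/31919 ≈ 0.0056706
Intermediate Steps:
Y((M(-1, -5) - 36) + g)/(-31919) = -181/(-31919) = -181*(-1/31919) = 181/31919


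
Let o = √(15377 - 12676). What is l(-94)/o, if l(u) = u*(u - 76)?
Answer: 15980*√2701/2701 ≈ 307.48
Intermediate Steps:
l(u) = u*(-76 + u)
o = √2701 ≈ 51.971
l(-94)/o = (-94*(-76 - 94))/(√2701) = (-94*(-170))*(√2701/2701) = 15980*(√2701/2701) = 15980*√2701/2701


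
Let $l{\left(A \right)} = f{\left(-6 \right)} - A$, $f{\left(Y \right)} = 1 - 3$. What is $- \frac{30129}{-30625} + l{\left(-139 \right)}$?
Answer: $\frac{4225754}{30625} \approx 137.98$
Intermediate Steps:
$f{\left(Y \right)} = -2$ ($f{\left(Y \right)} = 1 - 3 = -2$)
$l{\left(A \right)} = -2 - A$
$- \frac{30129}{-30625} + l{\left(-139 \right)} = - \frac{30129}{-30625} - -137 = \left(-30129\right) \left(- \frac{1}{30625}\right) + \left(-2 + 139\right) = \frac{30129}{30625} + 137 = \frac{4225754}{30625}$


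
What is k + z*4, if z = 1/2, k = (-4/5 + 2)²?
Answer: 86/25 ≈ 3.4400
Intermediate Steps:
k = 36/25 (k = (-4*⅕ + 2)² = (-⅘ + 2)² = (6/5)² = 36/25 ≈ 1.4400)
z = ½ ≈ 0.50000
k + z*4 = 36/25 + (½)*4 = 36/25 + 2 = 86/25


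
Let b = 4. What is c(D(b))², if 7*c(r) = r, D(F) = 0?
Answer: 0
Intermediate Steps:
c(r) = r/7
c(D(b))² = ((⅐)*0)² = 0² = 0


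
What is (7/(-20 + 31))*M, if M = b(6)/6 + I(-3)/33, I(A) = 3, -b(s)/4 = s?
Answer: -301/121 ≈ -2.4876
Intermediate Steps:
b(s) = -4*s
M = -43/11 (M = -4*6/6 + 3/33 = -24*⅙ + 3*(1/33) = -4 + 1/11 = -43/11 ≈ -3.9091)
(7/(-20 + 31))*M = (7/(-20 + 31))*(-43/11) = (7/11)*(-43/11) = -301/121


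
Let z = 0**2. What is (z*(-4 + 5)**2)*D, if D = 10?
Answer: 0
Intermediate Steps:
z = 0
(z*(-4 + 5)**2)*D = (0*(-4 + 5)**2)*10 = (0*1**2)*10 = (0*1)*10 = 0*10 = 0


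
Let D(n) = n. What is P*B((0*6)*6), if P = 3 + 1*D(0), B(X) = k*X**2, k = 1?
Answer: 0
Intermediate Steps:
B(X) = X**2 (B(X) = 1*X**2 = X**2)
P = 3 (P = 3 + 1*0 = 3 + 0 = 3)
P*B((0*6)*6) = 3*((0*6)*6)**2 = 3*(0*6)**2 = 3*0**2 = 3*0 = 0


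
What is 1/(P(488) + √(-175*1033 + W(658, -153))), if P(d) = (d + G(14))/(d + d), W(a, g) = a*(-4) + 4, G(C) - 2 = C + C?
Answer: 126392/43676391113 - 238144*I*√183403/43676391113 ≈ 2.8938e-6 - 0.002335*I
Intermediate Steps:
G(C) = 2 + 2*C (G(C) = 2 + (C + C) = 2 + 2*C)
W(a, g) = 4 - 4*a (W(a, g) = -4*a + 4 = 4 - 4*a)
P(d) = (30 + d)/(2*d) (P(d) = (d + (2 + 2*14))/(d + d) = (d + (2 + 28))/((2*d)) = (d + 30)*(1/(2*d)) = (30 + d)*(1/(2*d)) = (30 + d)/(2*d))
1/(P(488) + √(-175*1033 + W(658, -153))) = 1/((½)*(30 + 488)/488 + √(-175*1033 + (4 - 4*658))) = 1/((½)*(1/488)*518 + √(-180775 + (4 - 2632))) = 1/(259/488 + √(-180775 - 2628)) = 1/(259/488 + √(-183403)) = 1/(259/488 + I*√183403)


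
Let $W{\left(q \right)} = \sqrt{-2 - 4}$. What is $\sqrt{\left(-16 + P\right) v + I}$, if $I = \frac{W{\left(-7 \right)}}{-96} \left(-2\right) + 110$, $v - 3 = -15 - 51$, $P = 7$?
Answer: $\frac{\sqrt{97488 + 3 i \sqrt{6}}}{12} \approx 26.019 + 0.00098064 i$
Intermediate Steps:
$v = -63$ ($v = 3 - 66 = -63$)
$W{\left(q \right)} = i \sqrt{6}$ ($W{\left(q \right)} = \sqrt{-6} = i \sqrt{6}$)
$I = 110 + \frac{i \sqrt{6}}{48}$ ($I = \frac{i \sqrt{6}}{-96} \left(-2\right) + 110 = i \sqrt{6} \left(- \frac{1}{96}\right) \left(-2\right) + 110 = - \frac{i \sqrt{6}}{96} \left(-2\right) + 110 = \frac{i \sqrt{6}}{48} + 110 = 110 + \frac{i \sqrt{6}}{48} \approx 110.0 + 0.051031 i$)
$\sqrt{\left(-16 + P\right) v + I} = \sqrt{\left(-16 + 7\right) \left(-63\right) + \left(110 + \frac{i \sqrt{6}}{48}\right)} = \sqrt{\left(-9\right) \left(-63\right) + \left(110 + \frac{i \sqrt{6}}{48}\right)} = \sqrt{567 + \left(110 + \frac{i \sqrt{6}}{48}\right)} = \sqrt{677 + \frac{i \sqrt{6}}{48}}$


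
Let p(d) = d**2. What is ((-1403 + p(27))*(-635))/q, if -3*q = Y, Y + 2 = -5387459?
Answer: 1283970/5387461 ≈ 0.23833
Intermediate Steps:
Y = -5387461 (Y = -2 - 5387459 = -5387461)
q = 5387461/3 (q = -1/3*(-5387461) = 5387461/3 ≈ 1.7958e+6)
((-1403 + p(27))*(-635))/q = ((-1403 + 27**2)*(-635))/(5387461/3) = ((-1403 + 729)*(-635))*(3/5387461) = -674*(-635)*(3/5387461) = 427990*(3/5387461) = 1283970/5387461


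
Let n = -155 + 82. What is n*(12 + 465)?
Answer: -34821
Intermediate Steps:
n = -73
n*(12 + 465) = -73*(12 + 465) = -73*477 = -34821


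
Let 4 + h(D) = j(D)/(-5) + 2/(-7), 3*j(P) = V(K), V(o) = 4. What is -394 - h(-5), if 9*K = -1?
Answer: -40892/105 ≈ -389.45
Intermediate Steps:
K = -1/9 (K = (1/9)*(-1) = -1/9 ≈ -0.11111)
j(P) = 4/3 (j(P) = (1/3)*4 = 4/3)
h(D) = -478/105 (h(D) = -4 + ((4/3)/(-5) + 2/(-7)) = -4 + ((4/3)*(-1/5) + 2*(-1/7)) = -4 + (-4/15 - 2/7) = -4 - 58/105 = -478/105)
-394 - h(-5) = -394 - 1*(-478/105) = -394 + 478/105 = -40892/105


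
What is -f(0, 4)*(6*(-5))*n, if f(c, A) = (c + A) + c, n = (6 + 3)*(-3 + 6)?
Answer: 3240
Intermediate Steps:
n = 27 (n = 9*3 = 27)
f(c, A) = A + 2*c (f(c, A) = (A + c) + c = A + 2*c)
-f(0, 4)*(6*(-5))*n = -(4 + 2*0)*(6*(-5))*27 = -(4 + 0)*(-30)*27 = -4*(-30)*27 = -(-120)*27 = -1*(-3240) = 3240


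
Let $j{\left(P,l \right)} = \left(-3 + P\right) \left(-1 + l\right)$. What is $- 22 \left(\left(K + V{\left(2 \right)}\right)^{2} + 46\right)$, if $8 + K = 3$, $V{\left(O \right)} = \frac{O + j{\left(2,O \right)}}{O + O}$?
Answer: $- \frac{12067}{8} \approx -1508.4$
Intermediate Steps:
$j{\left(P,l \right)} = \left(-1 + l\right) \left(-3 + P\right)$
$V{\left(O \right)} = \frac{1}{2 O}$ ($V{\left(O \right)} = \frac{O + \left(3 - 2 - 3 O + 2 O\right)}{O + O} = \frac{O + \left(3 - 2 - 3 O + 2 O\right)}{2 O} = \left(O - \left(-1 + O\right)\right) \frac{1}{2 O} = 1 \frac{1}{2 O} = \frac{1}{2 O}$)
$K = -5$ ($K = -8 + 3 = -5$)
$- 22 \left(\left(K + V{\left(2 \right)}\right)^{2} + 46\right) = - 22 \left(\left(-5 + \frac{1}{2 \cdot 2}\right)^{2} + 46\right) = - 22 \left(\left(-5 + \frac{1}{2} \cdot \frac{1}{2}\right)^{2} + 46\right) = - 22 \left(\left(-5 + \frac{1}{4}\right)^{2} + 46\right) = - 22 \left(\left(- \frac{19}{4}\right)^{2} + 46\right) = - 22 \left(\frac{361}{16} + 46\right) = \left(-22\right) \frac{1097}{16} = - \frac{12067}{8}$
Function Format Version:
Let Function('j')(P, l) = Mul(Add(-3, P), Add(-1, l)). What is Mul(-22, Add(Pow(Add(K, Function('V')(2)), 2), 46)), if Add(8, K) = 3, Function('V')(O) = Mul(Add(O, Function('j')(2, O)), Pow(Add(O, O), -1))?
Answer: Rational(-12067, 8) ≈ -1508.4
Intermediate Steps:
Function('j')(P, l) = Mul(Add(-1, l), Add(-3, P))
Function('V')(O) = Mul(Rational(1, 2), Pow(O, -1)) (Function('V')(O) = Mul(Add(O, Add(3, Mul(-1, 2), Mul(-3, O), Mul(2, O))), Pow(Add(O, O), -1)) = Mul(Add(O, Add(3, -2, Mul(-3, O), Mul(2, O))), Pow(Mul(2, O), -1)) = Mul(Add(O, Add(1, Mul(-1, O))), Mul(Rational(1, 2), Pow(O, -1))) = Mul(1, Mul(Rational(1, 2), Pow(O, -1))) = Mul(Rational(1, 2), Pow(O, -1)))
K = -5 (K = Add(-8, 3) = -5)
Mul(-22, Add(Pow(Add(K, Function('V')(2)), 2), 46)) = Mul(-22, Add(Pow(Add(-5, Mul(Rational(1, 2), Pow(2, -1))), 2), 46)) = Mul(-22, Add(Pow(Add(-5, Mul(Rational(1, 2), Rational(1, 2))), 2), 46)) = Mul(-22, Add(Pow(Add(-5, Rational(1, 4)), 2), 46)) = Mul(-22, Add(Pow(Rational(-19, 4), 2), 46)) = Mul(-22, Add(Rational(361, 16), 46)) = Mul(-22, Rational(1097, 16)) = Rational(-12067, 8)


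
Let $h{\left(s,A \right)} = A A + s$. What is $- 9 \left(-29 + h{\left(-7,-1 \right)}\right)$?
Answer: $315$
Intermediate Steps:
$h{\left(s,A \right)} = s + A^{2}$ ($h{\left(s,A \right)} = A^{2} + s = s + A^{2}$)
$- 9 \left(-29 + h{\left(-7,-1 \right)}\right) = - 9 \left(-29 - \left(7 - \left(-1\right)^{2}\right)\right) = - 9 \left(-29 + \left(-7 + 1\right)\right) = - 9 \left(-29 - 6\right) = \left(-9\right) \left(-35\right) = 315$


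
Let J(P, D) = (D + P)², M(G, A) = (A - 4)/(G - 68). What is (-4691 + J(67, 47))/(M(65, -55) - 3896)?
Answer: -24915/11629 ≈ -2.1425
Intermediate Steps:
M(G, A) = (-4 + A)/(-68 + G)
(-4691 + J(67, 47))/(M(65, -55) - 3896) = (-4691 + (47 + 67)²)/((-4 - 55)/(-68 + 65) - 3896) = (-4691 + 114²)/(-59/(-3) - 3896) = (-4691 + 12996)/(-⅓*(-59) - 3896) = 8305/(59/3 - 3896) = 8305/(-11629/3) = 8305*(-3/11629) = -24915/11629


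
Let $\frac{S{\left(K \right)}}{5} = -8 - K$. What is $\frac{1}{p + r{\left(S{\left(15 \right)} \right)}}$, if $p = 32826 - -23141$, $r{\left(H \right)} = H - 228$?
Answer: $\frac{1}{55624} \approx 1.7978 \cdot 10^{-5}$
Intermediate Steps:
$S{\left(K \right)} = -40 - 5 K$ ($S{\left(K \right)} = 5 \left(-8 - K\right) = -40 - 5 K$)
$r{\left(H \right)} = -228 + H$
$p = 55967$ ($p = 32826 + 23141 = 55967$)
$\frac{1}{p + r{\left(S{\left(15 \right)} \right)}} = \frac{1}{55967 - 343} = \frac{1}{55624}$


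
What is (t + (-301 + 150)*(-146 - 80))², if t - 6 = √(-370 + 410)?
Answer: 1164993464 + 136528*√10 ≈ 1.1654e+9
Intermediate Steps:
t = 6 + 2*√10 (t = 6 + √(-370 + 410) = 6 + √40 = 6 + 2*√10 ≈ 12.325)
(t + (-301 + 150)*(-146 - 80))² = ((6 + 2*√10) + (-301 + 150)*(-146 - 80))² = ((6 + 2*√10) - 151*(-226))² = ((6 + 2*√10) + 34126)² = (34132 + 2*√10)²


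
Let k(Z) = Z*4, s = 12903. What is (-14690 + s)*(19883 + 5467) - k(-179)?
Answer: -45299734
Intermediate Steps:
k(Z) = 4*Z
(-14690 + s)*(19883 + 5467) - k(-179) = (-14690 + 12903)*(19883 + 5467) - 4*(-179) = -1787*25350 - 1*(-716) = -45300450 + 716 = -45299734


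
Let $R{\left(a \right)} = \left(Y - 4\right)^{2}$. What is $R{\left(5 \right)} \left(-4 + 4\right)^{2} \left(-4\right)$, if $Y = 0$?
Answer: $0$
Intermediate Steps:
$R{\left(a \right)} = 16$ ($R{\left(a \right)} = \left(0 - 4\right)^{2} = \left(-4\right)^{2} = 16$)
$R{\left(5 \right)} \left(-4 + 4\right)^{2} \left(-4\right) = 16 \left(-4 + 4\right)^{2} \left(-4\right) = 16 \cdot 0^{2} \left(-4\right) = 16 \cdot 0 \left(-4\right) = 0 \left(-4\right) = 0$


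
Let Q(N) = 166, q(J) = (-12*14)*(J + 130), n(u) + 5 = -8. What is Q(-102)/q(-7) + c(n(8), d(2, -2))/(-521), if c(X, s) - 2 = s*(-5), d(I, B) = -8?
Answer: -477187/5382972 ≈ -0.088647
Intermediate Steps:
n(u) = -13 (n(u) = -5 - 8 = -13)
q(J) = -21840 - 168*J (q(J) = -168*(130 + J) = -21840 - 168*J)
c(X, s) = 2 - 5*s (c(X, s) = 2 + s*(-5) = 2 - 5*s)
Q(-102)/q(-7) + c(n(8), d(2, -2))/(-521) = 166/(-21840 - 168*(-7)) + (2 - 5*(-8))/(-521) = 166/(-21840 + 1176) + (2 + 40)*(-1/521) = 166/(-20664) + 42*(-1/521) = 166*(-1/20664) - 42/521 = -83/10332 - 42/521 = -477187/5382972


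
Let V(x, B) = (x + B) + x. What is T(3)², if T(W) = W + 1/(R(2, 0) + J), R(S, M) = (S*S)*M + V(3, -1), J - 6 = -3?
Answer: 625/64 ≈ 9.7656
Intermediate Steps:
V(x, B) = B + 2*x (V(x, B) = (B + x) + x = B + 2*x)
J = 3 (J = 6 - 3 = 3)
R(S, M) = 5 + M*S² (R(S, M) = (S*S)*M + (-1 + 2*3) = S²*M + (-1 + 6) = M*S² + 5 = 5 + M*S²)
T(W) = ⅛ + W (T(W) = W + 1/((5 + 0*2²) + 3) = W + 1/((5 + 0*4) + 3) = W + 1/((5 + 0) + 3) = W + 1/(5 + 3) = W + 1/8 = W + ⅛ = ⅛ + W)
T(3)² = (⅛ + 3)² = (25/8)² = 625/64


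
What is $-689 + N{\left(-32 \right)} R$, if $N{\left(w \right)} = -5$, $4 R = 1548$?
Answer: $-2624$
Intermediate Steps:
$R = 387$ ($R = \frac{1}{4} \cdot 1548 = 387$)
$-689 + N{\left(-32 \right)} R = -689 - 1935 = -2624$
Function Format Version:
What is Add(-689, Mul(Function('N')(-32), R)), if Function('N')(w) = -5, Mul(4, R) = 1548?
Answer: -2624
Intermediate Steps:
R = 387 (R = Mul(Rational(1, 4), 1548) = 387)
Add(-689, Mul(Function('N')(-32), R)) = Add(-689, Mul(-5, 387)) = Add(-689, -1935) = -2624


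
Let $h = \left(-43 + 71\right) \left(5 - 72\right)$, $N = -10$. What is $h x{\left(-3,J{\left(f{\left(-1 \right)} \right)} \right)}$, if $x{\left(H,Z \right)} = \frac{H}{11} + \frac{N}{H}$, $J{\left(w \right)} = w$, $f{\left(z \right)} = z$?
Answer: $- \frac{189476}{33} \approx -5741.7$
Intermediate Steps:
$x{\left(H,Z \right)} = - \frac{10}{H} + \frac{H}{11}$ ($x{\left(H,Z \right)} = \frac{H}{11} - \frac{10}{H} = - \frac{10}{H} + \frac{H}{11}$)
$h = -1876$ ($h = 28 \left(-67\right) = -1876$)
$h x{\left(-3,J{\left(f{\left(-1 \right)} \right)} \right)} = - 1876 \left(- \frac{10}{-3} + \frac{1}{11} \left(-3\right)\right) = - 1876 \left(\left(-10\right) \left(- \frac{1}{3}\right) - \frac{3}{11}\right) = - 1876 \left(\frac{10}{3} - \frac{3}{11}\right) = \left(-1876\right) \frac{101}{33} = - \frac{189476}{33}$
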